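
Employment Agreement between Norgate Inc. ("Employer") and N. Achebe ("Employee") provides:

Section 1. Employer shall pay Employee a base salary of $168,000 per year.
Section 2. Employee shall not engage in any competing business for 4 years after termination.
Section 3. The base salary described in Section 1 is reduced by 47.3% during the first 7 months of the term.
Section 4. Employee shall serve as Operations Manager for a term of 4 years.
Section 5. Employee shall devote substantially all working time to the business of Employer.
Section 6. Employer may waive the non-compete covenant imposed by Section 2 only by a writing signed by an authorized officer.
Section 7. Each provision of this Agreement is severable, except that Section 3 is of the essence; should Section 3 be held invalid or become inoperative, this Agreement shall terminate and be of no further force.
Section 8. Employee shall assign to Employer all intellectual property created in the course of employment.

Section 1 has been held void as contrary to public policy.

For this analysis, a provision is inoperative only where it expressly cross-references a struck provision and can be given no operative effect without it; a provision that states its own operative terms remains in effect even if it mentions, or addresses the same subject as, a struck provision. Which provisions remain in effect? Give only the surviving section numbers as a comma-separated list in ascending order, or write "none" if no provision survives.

none

Section 1 is struck. Section 3 has no operative effect of its own apart from Section 1 and is therefore inoperative. Section 7 makes Section 3 an essential term, and Section 3 has been rendered inoperative by the cascade; under Section 7, the entire Agreement is therefore void. No provision of the Agreement survives.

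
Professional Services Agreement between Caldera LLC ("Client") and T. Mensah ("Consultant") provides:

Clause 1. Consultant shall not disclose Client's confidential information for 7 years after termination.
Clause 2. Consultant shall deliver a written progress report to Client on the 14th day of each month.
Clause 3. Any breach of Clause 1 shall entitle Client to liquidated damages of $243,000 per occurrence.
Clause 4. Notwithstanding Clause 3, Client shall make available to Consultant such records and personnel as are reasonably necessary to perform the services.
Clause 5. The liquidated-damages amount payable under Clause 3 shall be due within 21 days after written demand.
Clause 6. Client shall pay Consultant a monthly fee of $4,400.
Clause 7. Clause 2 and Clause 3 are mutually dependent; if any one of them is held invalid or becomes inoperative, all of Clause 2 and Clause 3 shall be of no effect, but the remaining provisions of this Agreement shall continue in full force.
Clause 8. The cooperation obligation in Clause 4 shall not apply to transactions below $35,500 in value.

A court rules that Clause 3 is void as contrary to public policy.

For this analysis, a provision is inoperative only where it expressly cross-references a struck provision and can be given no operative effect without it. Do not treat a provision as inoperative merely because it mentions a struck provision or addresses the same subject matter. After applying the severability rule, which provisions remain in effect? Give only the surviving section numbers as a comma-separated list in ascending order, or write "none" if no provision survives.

1, 4, 6, 7, 8

Clause 3 is struck. Clause 5 operates only by reference to Clause 3, so it falls with Clause 3. Although Clause 4 refers to Clause 3, its operative terms do not depend on Clause 3, so it remains in effect. Clause 7 declares Clause 2 and Clause 3 mutually dependent; since one of them has fallen, all of them are of no effect. That brings down Clause 2 as well. The remainder continues in force under Clause 7. Clause 1, Clause 4, Clause 6, Clause 7, and Clause 8 remain in effect.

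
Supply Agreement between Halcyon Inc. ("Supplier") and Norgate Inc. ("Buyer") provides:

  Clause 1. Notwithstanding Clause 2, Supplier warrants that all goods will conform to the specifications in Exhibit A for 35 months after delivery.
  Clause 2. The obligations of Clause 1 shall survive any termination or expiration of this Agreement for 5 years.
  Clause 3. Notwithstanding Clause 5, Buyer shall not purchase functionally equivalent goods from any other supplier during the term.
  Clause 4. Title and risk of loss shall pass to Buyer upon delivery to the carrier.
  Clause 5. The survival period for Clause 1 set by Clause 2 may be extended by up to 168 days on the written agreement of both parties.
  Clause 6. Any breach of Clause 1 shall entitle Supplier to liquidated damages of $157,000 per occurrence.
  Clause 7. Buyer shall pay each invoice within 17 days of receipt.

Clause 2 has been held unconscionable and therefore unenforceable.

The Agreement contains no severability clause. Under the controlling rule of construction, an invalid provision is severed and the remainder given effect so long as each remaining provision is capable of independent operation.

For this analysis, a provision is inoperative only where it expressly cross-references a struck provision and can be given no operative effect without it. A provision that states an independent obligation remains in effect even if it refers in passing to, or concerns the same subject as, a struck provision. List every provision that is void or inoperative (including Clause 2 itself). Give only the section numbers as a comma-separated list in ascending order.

Clause 2 is struck. The whole of Clause 5 is the extension of the survival period for Clause 1, defined by reference to Clause 2, so Clause 5 cannot stand once Clause 2 is removed. Although Clause 1 refers to Clause 2, its operative terms do not depend on Clause 2, so it remains in effect. Clause 3 mentions Clause 5 but its own obligation stands independently of Clause 5, so Clause 3 is not affected. With no severability clause, the stated default rule severs what cannot stand and enforces each remaining provision that can operate on its own. Clause 1, Clause 3, Clause 4, Clause 6, and Clause 7 remain in effect.

2, 5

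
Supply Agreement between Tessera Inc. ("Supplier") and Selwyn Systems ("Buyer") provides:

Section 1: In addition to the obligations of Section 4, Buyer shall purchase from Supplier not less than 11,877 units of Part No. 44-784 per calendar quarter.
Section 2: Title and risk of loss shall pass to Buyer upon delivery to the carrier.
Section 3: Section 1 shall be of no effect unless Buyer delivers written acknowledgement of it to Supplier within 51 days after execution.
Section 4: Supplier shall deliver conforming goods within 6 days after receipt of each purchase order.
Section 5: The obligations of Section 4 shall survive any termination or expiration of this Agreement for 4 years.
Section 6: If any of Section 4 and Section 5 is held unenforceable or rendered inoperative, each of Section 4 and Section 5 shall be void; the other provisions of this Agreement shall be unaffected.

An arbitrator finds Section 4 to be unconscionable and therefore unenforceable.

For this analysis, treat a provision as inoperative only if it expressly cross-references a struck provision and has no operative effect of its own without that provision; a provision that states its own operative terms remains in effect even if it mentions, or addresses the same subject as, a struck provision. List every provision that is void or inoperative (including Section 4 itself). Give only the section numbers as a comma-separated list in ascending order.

Section 4 is struck. Section 5 merely fixes the survival period for Section 4; with Section 4 gone it has nothing to operate on and falls away. Section 1 mentions Section 4 but its own obligation stands independently of Section 4, so Section 1 is not affected. Section 6 declares Section 4 and Section 5 mutually dependent; since one of them has fallen, all of them are of no effect. The remainder continues in force under Section 6. Section 1, Section 2, Section 3, and Section 6 remain in effect.

4, 5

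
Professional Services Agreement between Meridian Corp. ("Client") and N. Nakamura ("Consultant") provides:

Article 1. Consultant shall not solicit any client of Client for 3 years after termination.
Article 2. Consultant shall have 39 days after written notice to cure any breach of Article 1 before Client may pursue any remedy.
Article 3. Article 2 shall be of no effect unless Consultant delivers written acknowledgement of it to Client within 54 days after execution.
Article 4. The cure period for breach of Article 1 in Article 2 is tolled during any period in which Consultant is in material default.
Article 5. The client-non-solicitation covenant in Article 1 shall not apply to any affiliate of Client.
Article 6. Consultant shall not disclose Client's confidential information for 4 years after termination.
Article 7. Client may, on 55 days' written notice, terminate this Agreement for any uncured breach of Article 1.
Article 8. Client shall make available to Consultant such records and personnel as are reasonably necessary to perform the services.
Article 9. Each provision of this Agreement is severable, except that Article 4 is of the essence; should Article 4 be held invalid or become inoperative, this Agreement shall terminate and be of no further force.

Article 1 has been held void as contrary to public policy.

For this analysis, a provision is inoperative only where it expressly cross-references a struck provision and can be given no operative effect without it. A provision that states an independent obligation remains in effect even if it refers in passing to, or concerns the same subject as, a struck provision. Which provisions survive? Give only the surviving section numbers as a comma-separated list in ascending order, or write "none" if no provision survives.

Article 1 is struck. Article 2 has no operative effect of its own apart from Article 1 and is therefore inoperative. Article 5 does nothing except set the carve-out from the client-non-solicitation covenant by reference to Article 1; with Article 1 gone it has no independent effect and is inoperative. Article 7 has no operative effect of its own apart from Article 1 and is therefore inoperative. Article 3 has no operative effect of its own apart from Article 2 and is therefore inoperative. Article 4 does nothing except set the tolling of the cure period for breach of Article 1 by reference to Article 2; with Article 2 gone it has no independent effect and is inoperative. Article 9 makes Article 4 an essential term, and Article 4 has been rendered inoperative by the cascade; under Article 9, the entire Agreement is therefore void. No provision of the Agreement survives.

none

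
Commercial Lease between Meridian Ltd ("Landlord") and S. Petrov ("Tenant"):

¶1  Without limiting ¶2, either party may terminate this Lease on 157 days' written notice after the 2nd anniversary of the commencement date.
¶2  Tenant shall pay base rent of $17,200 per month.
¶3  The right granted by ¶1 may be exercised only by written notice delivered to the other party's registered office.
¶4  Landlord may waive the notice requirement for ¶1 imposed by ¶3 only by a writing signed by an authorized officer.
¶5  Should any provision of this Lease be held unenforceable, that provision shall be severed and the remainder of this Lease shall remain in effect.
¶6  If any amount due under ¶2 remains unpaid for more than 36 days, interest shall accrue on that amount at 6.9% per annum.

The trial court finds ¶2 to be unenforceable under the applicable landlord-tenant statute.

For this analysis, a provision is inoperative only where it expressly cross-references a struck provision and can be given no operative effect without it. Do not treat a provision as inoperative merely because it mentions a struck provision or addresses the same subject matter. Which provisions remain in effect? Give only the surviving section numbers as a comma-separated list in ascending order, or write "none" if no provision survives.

1, 3, 4, 5

¶2 is struck. The whole of ¶6 is the default interest on the base rent, defined by reference to ¶2, so ¶6 cannot stand once ¶2 is removed. Although ¶1 refers to ¶2, its operative terms do not depend on ¶2, so it remains in effect. ¶5 is a severability clause and preserves every provision that can still be given independent effect. The provisions still in force are ¶1, ¶3, ¶4, and ¶5.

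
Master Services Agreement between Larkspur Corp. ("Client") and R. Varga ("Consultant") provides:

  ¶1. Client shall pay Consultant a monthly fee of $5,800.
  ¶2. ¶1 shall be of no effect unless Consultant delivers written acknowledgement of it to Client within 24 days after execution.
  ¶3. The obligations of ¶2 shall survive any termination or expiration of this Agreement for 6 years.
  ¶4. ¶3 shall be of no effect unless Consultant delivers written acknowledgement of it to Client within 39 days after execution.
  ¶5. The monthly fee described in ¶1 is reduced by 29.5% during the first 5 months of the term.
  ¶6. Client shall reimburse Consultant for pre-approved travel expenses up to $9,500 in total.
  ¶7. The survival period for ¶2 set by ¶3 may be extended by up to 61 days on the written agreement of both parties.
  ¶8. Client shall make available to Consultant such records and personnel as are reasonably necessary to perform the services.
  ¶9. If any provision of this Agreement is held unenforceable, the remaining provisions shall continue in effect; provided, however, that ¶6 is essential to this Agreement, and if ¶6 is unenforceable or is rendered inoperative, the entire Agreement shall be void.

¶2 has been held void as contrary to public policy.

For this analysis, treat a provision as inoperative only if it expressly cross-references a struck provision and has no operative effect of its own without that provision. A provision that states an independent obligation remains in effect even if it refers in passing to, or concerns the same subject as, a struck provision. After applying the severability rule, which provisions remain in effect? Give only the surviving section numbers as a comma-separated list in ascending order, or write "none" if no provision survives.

¶2 is struck. The only function of ¶3 is the survival period for ¶2, so it cannot stand once ¶2 is removed. ¶4 has no operative effect of its own apart from ¶3 and is therefore inoperative. ¶7 has no operative effect of its own apart from ¶3 and is therefore inoperative. ¶9 makes ¶6 an essential term, but ¶6 is unaffected, so the severability proviso in ¶9 preserves the remaining provisions. That leaves ¶1, ¶5, ¶6, ¶8, and ¶9 in effect.

1, 5, 6, 8, 9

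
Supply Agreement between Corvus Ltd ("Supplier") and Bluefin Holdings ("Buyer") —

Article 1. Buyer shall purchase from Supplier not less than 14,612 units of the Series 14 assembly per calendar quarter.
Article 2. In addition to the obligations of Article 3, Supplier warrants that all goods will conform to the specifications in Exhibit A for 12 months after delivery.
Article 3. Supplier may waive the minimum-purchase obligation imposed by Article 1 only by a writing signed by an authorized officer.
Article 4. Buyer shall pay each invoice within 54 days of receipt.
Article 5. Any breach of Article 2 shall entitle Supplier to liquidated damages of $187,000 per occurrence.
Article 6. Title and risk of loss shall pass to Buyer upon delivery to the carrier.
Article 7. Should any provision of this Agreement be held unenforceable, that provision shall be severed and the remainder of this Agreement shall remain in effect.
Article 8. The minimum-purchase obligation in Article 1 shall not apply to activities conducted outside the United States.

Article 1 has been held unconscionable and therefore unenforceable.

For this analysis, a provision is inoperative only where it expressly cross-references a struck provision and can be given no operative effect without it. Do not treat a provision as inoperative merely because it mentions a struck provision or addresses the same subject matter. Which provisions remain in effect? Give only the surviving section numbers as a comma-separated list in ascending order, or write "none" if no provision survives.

2, 4, 5, 6, 7

Article 1 is struck. Article 3 merely fixes the waiver condition for Article 1; with Article 1 gone it has nothing to operate on and falls away. Article 8 does nothing except set the carve-out from the minimum-purchase obligation by reference to Article 1; with Article 1 gone it has no independent effect and is inoperative. Although Article 2 refers to Article 3, its operative terms do not depend on Article 3, so it remains in effect. Article 7 is a severability clause and preserves every provision that can still be given independent effect. Article 2, Article 4, Article 5, Article 6, and Article 7 remain in effect.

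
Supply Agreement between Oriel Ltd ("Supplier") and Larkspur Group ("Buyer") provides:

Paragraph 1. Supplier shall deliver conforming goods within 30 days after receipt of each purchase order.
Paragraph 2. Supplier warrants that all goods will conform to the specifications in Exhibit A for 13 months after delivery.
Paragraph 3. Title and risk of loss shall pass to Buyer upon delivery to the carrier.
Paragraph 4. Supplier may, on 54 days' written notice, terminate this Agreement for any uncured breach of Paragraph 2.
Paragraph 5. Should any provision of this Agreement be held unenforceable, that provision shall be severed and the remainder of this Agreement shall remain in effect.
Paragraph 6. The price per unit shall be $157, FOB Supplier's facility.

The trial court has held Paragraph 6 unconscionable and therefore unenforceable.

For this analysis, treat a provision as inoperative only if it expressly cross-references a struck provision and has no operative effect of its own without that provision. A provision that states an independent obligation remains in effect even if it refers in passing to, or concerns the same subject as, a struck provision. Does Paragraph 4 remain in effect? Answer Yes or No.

Paragraph 6 is struck. Nothing else in the Agreement is defined by reference to Paragraph 6. Paragraph 5 is a severability clause and preserves every provision that can still be given independent effect. That leaves Paragraph 1, Paragraph 2, Paragraph 3, Paragraph 4, and Paragraph 5 in effect. Paragraph 4 is among the surviving provisions, so the answer is yes.

Yes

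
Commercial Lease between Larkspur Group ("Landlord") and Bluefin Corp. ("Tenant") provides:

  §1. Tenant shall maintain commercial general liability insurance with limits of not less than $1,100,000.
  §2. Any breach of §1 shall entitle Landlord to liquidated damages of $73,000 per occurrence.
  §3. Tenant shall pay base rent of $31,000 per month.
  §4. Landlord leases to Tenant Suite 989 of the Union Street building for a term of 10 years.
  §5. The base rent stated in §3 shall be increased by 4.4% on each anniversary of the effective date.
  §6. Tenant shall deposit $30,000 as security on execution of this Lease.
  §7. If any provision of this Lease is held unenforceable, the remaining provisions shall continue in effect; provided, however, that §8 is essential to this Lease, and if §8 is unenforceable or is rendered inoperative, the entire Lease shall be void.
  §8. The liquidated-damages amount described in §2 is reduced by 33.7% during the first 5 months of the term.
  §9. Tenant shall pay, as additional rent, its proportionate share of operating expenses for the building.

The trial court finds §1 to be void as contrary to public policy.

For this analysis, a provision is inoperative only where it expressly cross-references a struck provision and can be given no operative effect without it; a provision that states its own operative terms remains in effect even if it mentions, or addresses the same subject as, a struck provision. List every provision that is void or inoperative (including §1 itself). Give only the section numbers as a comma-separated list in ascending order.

§1 is struck. The whole of §2 is the liquidated-damages amount, defined by reference to §1, so §2 cannot stand once §1 is removed. §8 does nothing except set the introductory reduction to the liquidated-damages amount by reference to §2; with §2 gone it has no independent effect and is inoperative. §7 makes §8 an essential term, and §8 has been rendered inoperative by the cascade; under §7, the entire Lease is therefore void. No provision of the Lease survives.

1, 2, 3, 4, 5, 6, 7, 8, 9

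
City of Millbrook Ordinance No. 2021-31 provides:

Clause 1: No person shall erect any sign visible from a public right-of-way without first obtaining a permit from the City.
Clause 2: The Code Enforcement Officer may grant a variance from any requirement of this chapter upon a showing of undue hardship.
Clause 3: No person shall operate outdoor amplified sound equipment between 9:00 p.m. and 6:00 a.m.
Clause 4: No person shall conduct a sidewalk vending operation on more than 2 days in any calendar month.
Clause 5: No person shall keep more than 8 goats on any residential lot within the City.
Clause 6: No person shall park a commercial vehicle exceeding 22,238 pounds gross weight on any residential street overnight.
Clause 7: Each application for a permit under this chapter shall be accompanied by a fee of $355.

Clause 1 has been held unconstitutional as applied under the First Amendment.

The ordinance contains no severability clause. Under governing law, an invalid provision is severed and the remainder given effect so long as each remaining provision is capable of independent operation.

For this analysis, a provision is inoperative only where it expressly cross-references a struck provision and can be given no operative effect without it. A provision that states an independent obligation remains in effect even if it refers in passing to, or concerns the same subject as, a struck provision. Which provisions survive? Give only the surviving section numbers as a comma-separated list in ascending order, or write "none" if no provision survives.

2, 3, 4, 5, 6, 7

Clause 1 is struck. No other provision's operative terms depend on Clause 1. Under the stated default rule, only provisions that cannot operate independently fall away; the rest are enforced. Clause 2, Clause 3, Clause 4, Clause 5, Clause 6, and Clause 7 remain in effect.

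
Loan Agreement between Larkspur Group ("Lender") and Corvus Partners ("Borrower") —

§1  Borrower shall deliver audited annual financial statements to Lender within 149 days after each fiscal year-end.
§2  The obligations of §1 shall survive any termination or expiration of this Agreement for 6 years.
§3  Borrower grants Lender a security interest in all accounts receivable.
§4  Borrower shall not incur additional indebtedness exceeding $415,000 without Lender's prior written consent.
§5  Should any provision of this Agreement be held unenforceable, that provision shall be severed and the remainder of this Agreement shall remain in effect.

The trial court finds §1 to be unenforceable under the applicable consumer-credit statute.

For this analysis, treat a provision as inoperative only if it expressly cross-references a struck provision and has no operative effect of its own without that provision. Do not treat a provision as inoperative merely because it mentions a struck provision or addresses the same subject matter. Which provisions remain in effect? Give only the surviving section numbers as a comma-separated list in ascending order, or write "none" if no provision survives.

3, 4, 5

§1 is struck. §2 has no operative effect of its own apart from §1 and is therefore inoperative. Under the severability clause in §5, the remaining provisions continue in force. §3, §4, and §5 remain in effect.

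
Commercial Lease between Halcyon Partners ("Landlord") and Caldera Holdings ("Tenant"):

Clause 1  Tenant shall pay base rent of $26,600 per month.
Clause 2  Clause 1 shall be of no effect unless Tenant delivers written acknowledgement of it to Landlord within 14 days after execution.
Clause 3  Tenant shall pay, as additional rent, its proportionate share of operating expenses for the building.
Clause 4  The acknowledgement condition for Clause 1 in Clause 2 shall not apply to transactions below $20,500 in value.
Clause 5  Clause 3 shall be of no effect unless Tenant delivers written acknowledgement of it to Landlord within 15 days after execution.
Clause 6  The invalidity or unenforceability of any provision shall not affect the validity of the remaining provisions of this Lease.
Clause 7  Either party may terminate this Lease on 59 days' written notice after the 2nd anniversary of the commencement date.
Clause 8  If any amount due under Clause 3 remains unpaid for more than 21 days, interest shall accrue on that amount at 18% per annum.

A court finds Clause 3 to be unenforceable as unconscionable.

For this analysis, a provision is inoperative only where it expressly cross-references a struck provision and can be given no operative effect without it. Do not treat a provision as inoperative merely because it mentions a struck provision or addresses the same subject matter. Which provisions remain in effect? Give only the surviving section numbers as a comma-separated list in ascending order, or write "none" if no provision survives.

Clause 3 is struck. Clause 5 merely fixes the acknowledgement condition for Clause 3; with Clause 3 gone it has nothing to operate on and falls away. Clause 8 has no operative effect of its own apart from Clause 3 and is therefore inoperative. Clause 6 is a severability clause and preserves every provision that can still be given independent effect. Clause 1, Clause 2, Clause 4, Clause 6, and Clause 7 remain in effect.

1, 2, 4, 6, 7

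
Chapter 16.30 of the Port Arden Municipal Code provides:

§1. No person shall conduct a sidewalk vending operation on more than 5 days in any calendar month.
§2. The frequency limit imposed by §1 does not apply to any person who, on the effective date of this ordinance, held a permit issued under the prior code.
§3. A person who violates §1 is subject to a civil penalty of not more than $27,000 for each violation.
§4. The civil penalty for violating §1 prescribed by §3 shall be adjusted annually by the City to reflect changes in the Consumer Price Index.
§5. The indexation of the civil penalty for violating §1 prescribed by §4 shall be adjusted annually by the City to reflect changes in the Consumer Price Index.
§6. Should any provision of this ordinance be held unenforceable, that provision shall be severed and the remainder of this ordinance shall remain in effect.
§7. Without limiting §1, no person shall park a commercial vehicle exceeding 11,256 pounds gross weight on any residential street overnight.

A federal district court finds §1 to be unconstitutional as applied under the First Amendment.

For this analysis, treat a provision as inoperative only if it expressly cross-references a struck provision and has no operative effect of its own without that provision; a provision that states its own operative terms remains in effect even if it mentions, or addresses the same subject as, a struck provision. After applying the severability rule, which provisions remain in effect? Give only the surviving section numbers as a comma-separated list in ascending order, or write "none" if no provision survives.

6, 7

§1 is struck. §2 operates only by reference to §1, so it falls with §1. The only function of §3 is the civil penalty for violating §1, so it cannot stand once §1 is removed. §4 has no operative effect of its own apart from §3 and is therefore inoperative. §5 has no operative effect of its own apart from §4 and is therefore inoperative. Although §7 refers to §1, its operative terms do not depend on §1, so it remains in effect. Under the severability clause in §6, the remaining provisions continue in force. The provisions still in force are §6 and §7.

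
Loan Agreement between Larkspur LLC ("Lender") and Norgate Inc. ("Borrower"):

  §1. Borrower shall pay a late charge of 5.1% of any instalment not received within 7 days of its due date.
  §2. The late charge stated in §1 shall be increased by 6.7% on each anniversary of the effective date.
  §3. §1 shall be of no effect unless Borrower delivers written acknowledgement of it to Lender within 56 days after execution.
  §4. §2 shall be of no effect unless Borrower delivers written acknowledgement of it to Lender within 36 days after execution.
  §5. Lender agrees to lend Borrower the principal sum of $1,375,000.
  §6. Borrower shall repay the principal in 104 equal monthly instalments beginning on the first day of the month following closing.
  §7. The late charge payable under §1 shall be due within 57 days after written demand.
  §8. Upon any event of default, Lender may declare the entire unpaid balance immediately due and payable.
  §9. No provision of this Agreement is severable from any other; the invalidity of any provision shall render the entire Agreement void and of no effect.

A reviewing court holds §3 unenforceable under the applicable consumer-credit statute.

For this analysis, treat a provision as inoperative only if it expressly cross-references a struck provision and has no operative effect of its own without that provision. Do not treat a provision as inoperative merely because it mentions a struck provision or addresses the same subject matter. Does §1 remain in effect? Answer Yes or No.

§3 is struck. Nothing else in the Agreement is defined by reference to §3. §9 provides that the Agreement is not severable, so the invalidity of any one provision voids the entire Agreement. No provision of the Agreement survives. §1 is among the inoperative provisions, so the answer is no.

No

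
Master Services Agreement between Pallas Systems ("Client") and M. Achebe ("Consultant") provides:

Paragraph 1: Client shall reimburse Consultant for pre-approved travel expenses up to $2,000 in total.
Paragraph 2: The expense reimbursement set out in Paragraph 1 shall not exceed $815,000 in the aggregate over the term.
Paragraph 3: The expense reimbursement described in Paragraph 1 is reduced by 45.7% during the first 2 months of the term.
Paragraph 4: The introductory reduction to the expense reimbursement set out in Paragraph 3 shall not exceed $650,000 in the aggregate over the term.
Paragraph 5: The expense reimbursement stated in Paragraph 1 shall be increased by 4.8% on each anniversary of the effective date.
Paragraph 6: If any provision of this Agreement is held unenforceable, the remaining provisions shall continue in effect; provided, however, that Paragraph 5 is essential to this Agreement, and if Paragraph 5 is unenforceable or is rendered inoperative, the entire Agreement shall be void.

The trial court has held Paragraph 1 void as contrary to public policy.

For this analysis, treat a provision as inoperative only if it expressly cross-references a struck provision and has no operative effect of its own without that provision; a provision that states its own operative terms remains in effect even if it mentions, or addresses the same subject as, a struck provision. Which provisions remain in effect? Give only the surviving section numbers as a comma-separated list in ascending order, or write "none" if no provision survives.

Paragraph 1 is struck. Paragraph 2 operates only by reference to Paragraph 1, so it falls with Paragraph 1. Paragraph 3 does nothing except set the introductory reduction to the expense reimbursement by reference to Paragraph 1; with Paragraph 1 gone it has no independent effect and is inoperative. Paragraph 5 operates only by reference to Paragraph 1, so it falls with Paragraph 1. The whole of Paragraph 4 is the aggregate cap on the introductory reduction to the expense reimbursement, defined by reference to Paragraph 3, so Paragraph 4 cannot stand once Paragraph 3 is removed. Paragraph 6 makes Paragraph 5 an essential term, and Paragraph 5 has been rendered inoperative by the cascade; under Paragraph 6, the entire Agreement is therefore void. No provision of the Agreement survives.

none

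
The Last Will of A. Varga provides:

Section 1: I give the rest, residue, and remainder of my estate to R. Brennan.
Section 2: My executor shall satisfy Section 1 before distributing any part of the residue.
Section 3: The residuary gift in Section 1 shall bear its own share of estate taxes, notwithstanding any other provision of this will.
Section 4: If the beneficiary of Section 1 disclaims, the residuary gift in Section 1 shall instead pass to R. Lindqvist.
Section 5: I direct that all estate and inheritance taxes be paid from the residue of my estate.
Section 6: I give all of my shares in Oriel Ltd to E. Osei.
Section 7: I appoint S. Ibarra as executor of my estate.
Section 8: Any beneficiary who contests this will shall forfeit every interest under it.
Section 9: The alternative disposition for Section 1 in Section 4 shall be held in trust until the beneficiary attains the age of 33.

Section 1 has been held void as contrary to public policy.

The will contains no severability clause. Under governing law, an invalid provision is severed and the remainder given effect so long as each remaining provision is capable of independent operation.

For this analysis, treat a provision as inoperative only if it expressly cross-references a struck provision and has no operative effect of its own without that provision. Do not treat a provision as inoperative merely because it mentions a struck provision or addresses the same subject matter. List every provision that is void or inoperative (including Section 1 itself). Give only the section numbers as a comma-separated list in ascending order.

Section 1 is struck. Section 2 operates only by reference to Section 1, so it falls with Section 1. Section 3 has no operative effect of its own apart from Section 1 and is therefore inoperative. Section 4 operates only by reference to Section 1, so it falls with Section 1. Section 9 operates only by reference to Section 4, so it falls with Section 4. Under the stated default rule, only provisions that cannot operate independently fall away; the rest are enforced. Section 5, Section 6, Section 7, and Section 8 remain in effect.

1, 2, 3, 4, 9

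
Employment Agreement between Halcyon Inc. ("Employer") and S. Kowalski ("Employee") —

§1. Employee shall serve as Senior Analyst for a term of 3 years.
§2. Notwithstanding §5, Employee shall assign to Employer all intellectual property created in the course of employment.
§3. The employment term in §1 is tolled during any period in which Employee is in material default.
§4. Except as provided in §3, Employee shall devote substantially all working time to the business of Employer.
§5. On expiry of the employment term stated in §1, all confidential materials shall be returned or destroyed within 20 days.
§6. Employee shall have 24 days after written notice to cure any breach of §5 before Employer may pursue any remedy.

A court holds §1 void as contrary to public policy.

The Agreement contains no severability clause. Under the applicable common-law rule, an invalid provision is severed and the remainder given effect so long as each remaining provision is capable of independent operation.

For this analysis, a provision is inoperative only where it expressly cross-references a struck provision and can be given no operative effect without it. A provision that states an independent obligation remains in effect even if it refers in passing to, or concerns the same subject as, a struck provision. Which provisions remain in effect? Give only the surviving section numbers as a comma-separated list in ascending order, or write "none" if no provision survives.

2, 4

§1 is struck. §3 operates only by reference to §1, so it falls with §1. §5 merely fixes the return obligation tied to §1; with §1 gone it has nothing to operate on and falls away. The only function of §6 is the cure period for breach of §5, so it cannot stand once §5 is removed. §2 mentions §5 but its own obligation stands independently of §5, so §2 is not affected. Although §4 refers to §3, its operative terms do not depend on §3, so it remains in effect. Under the stated default rule, only provisions that cannot operate independently fall away; the rest are enforced. That leaves §2 and §4 in effect.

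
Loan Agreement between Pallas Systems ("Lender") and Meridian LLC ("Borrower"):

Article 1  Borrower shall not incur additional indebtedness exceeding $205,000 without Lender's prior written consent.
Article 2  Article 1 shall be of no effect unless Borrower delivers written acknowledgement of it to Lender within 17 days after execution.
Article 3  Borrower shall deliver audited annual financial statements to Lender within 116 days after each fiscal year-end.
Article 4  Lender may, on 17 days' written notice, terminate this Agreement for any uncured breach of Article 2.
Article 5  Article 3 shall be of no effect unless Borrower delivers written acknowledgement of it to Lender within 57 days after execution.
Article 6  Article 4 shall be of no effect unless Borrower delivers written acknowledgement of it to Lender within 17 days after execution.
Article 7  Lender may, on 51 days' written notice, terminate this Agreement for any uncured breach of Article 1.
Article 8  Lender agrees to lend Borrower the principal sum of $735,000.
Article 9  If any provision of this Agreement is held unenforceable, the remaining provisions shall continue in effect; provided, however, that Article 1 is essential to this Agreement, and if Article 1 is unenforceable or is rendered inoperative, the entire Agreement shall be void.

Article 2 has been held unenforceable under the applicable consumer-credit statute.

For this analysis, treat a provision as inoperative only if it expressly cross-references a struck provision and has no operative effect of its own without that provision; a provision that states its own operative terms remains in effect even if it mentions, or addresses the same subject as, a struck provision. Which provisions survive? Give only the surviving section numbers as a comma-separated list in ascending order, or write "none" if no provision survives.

Article 2 is struck. Article 4 merely fixes the termination right for breach of Article 2; with Article 2 gone it has nothing to operate on and falls away. Article 6 has no operative effect of its own apart from Article 4 and is therefore inoperative. Article 9 makes Article 1 an essential term, but Article 1 is unaffected, so the severability proviso in Article 9 preserves the remaining provisions. Article 1, Article 3, Article 5, Article 7, Article 8, and Article 9 remain in effect.

1, 3, 5, 7, 8, 9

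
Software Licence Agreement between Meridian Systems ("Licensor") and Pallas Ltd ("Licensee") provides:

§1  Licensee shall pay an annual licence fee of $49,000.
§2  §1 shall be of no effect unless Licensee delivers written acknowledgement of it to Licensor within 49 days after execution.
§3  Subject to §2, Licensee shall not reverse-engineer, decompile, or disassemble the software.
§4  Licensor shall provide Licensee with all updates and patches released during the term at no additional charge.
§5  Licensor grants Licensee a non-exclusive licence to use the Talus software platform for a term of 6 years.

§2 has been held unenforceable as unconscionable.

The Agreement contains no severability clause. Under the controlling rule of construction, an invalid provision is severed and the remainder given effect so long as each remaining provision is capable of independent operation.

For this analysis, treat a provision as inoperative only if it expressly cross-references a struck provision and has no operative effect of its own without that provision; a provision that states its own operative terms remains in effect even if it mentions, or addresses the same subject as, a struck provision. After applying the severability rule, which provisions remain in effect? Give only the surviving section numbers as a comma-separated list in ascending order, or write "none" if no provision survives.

§2 is struck. Although §3 refers to §2, its operative terms do not depend on §2, so it remains in effect. Nothing else in the Agreement is defined by reference to §2. With no severability clause, the stated default rule severs what cannot stand and enforces each remaining provision that can operate on its own. §1, §3, §4, and §5 remain in effect.

1, 3, 4, 5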